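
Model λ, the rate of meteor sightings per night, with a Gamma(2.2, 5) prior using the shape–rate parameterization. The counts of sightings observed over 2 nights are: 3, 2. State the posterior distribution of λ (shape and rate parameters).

The Poisson likelihood adds the total count to the shape and the number of exposure periods to the rate. Here ∑xᵢ = 5 and n = 2, so shape 2.2→7.2 and rate 5→7.

Posterior: Gamma(shape=7.2, rate=7)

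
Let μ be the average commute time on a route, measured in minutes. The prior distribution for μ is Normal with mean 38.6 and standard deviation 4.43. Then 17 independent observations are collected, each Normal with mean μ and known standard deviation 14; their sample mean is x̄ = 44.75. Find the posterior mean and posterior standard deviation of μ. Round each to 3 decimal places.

Prior precision 1/τ₀² = 1/4.43² = 0.0509557; data precision n/σ² = 17/14² = 0.0867347.
Posterior precision = 0.0509557 + 0.0867347 = 0.137690, giving posterior SD = 1/√0.137690 = 2.695.
Posterior mean = (0.0509557·38.6 + 0.0867347·44.75) / 0.137690 = 42.474.

Posterior mean ≈ 42.474; posterior SD ≈ 2.695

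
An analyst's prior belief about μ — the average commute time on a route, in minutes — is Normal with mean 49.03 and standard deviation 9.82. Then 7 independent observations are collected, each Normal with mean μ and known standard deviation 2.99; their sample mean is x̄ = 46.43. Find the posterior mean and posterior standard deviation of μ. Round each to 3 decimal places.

With known σ, the Normal prior is conjugate. Weight on the data is w = (n/σ²)/(n/σ² + 1/τ₀²) = 0.782989/(0.782989+0.0103700) = 0.98693.
Posterior mean = w·x̄ + (1−w)·μ₀ = 0.98693·46.43 + 0.013071·49.03 = 46.464. Posterior variance = 1/(0.782989+0.0103700) = 1.26046, so SD = 1.123.

Posterior mean ≈ 46.464; posterior SD ≈ 1.123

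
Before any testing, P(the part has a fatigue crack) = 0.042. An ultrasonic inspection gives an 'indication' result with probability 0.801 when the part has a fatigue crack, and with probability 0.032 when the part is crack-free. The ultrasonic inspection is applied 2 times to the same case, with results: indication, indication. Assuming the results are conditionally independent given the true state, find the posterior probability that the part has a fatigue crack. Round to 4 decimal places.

Posterior P(H) ≈ 0.9649

Let H be the event that the part has a fatigue crack; start with P(H) = 0.042. P('indication'|H) = 0.801, P('indication'|¬H) = 0.032.
Update on result 1 ('indication'): P(H) ← 0.801·0.0420 / (0.801·0.0420 + 0.032·0.9580) = 0.033642/0.064298 = 0.5232.
Update on result 2 ('indication'): P(H) ← 0.801·0.5232 / (0.801·0.5232 + 0.032·0.4768) = 0.41910/0.43436 = 0.9649.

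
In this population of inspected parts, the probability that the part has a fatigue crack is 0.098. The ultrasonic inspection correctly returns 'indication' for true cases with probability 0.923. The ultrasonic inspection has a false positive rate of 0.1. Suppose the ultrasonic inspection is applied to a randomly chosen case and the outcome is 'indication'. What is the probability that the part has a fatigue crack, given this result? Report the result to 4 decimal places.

P(H | E) ≈ 0.5007

Write H for 'the part has a fatigue crack'. Prior odds H:¬H = 0.098/0.902 = 0.10865. For the 'indication' outcome, the likelihood ratio is 0.923/0.1 = 9.2300.
Posterior odds = 0.10865 × 9.2300 = 1.0028, so P(H|E) = 1.0028/(1+1.0028) = 0.5007.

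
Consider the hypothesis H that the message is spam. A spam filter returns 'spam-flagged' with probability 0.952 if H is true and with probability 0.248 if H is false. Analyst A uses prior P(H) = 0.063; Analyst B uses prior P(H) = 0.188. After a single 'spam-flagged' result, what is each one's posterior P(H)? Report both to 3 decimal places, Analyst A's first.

P('+'|H) = 0.952, P('+'|¬H) = 0.248.
Analyst A: numerator 0.952·0.063 = 0.059976; evidence = 0.059976+0.248·0.937 = 0.29235; posterior = 0.205.
Analyst B: numerator 0.952·0.188 = 0.17898; evidence = 0.17898+0.248·0.812 = 0.38035; posterior = 0.471.

Analyst A: 0.205; Analyst B: 0.471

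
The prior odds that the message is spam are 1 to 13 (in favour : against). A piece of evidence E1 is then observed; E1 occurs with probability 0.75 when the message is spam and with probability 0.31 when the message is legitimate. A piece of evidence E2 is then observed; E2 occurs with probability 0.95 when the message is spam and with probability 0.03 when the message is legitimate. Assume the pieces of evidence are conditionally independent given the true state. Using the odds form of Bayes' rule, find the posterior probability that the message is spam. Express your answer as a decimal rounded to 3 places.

Prior odds = 1/13 = 0.076923.
Likelihood ratio for E1 = 0.75/0.31 = 2.4194.
Likelihood ratio for E2 = 0.95/0.03 = 31.667.
Posterior odds = prior odds × LR₁ × LR₂ = 5.8933.
Posterior probability = odds/(1+odds) = 5.8933/6.8933 = 0.855.

Posterior probability ≈ 0.855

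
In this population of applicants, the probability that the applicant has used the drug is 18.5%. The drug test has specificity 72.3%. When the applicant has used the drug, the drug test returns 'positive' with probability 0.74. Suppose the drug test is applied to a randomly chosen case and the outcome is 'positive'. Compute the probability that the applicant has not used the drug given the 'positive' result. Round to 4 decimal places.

Let H be the event that the applicant has used the drug. P(H) = 0.185, so P(¬H) = 0.815. With E the 'positive' result, P(E|H) = 0.74 and P(E|¬H) = 0.277.
P(E) = 0.74·0.185 + 0.277·0.815 = 0.13690 + 0.22576 = 0.36266.
By Bayes' theorem, P(H|E) = 0.13690 / 0.36266 = 0.3775. Hence P(¬H|E) = 1 − 0.3775 = 0.6225.

P(¬H | E) ≈ 0.6225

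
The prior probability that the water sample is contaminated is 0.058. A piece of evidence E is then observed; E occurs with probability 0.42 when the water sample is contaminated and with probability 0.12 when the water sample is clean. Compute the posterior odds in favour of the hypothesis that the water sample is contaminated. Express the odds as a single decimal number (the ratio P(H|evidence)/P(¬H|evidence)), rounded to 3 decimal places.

Posterior odds ≈ 0.215

Prior odds = 0.058/(1−0.058) = 0.061571. In log-odds, ln(0.061571) = -2.7876.
Add log likelihood ratio: ln(3.5000) = 1.2528.
Posterior log-odds = -1.5348, so posterior odds = exp(-1.5348) = 0.21550.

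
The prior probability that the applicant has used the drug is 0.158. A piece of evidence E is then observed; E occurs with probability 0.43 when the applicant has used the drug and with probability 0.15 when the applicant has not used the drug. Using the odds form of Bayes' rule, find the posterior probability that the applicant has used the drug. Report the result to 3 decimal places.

Posterior probability ≈ 0.350

Prior odds = 0.158/(1−0.158) = 0.18765.
Likelihood ratio for E = 0.43/0.15 = 2.8667.
Posterior odds = prior odds × LR = 0.53793.
Posterior probability = odds/(1+odds) = 0.53793/1.5379 = 0.350.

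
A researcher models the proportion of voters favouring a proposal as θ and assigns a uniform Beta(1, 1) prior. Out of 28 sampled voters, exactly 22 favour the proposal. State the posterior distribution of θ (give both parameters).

Observing 22 successes and 6 failures updates Beta(1, 1) by adding the success and failure counts to the two shape parameters: α = 1+22 = 23, β = 1+6 = 7.

Posterior: Beta(23, 7)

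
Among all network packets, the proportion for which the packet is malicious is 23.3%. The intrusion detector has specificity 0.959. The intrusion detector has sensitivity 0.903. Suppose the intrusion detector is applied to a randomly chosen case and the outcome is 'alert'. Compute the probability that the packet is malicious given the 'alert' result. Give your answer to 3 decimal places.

P(H | E) ≈ 0.870

Let H be the event that the packet is malicious. P(H) = 0.233, so P(¬H) = 0.767. With E the 'alert' result, P(E|H) = 0.903 and P(E|¬H) = 0.041.
P(E) = 0.903·0.233 + 0.041·0.767 = 0.21040 + 0.031447 = 0.24185.
By Bayes' theorem, P(H|E) = 0.21040 / 0.24185 = 0.870.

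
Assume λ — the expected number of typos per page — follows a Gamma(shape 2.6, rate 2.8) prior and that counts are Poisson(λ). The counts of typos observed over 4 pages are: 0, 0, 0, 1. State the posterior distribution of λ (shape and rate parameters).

Total count ∑xᵢ = 1 over n = 4 pages.
Gamma is conjugate to the Poisson likelihood: posterior is Gamma(shape = 2.6+1 = 3.6, rate = 2.8+4 = 6.8).

Posterior: Gamma(shape=3.6, rate=6.8)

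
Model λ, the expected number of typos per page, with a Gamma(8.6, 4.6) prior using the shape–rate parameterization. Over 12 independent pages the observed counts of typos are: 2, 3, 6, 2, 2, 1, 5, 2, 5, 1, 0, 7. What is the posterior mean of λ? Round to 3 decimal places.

Posterior mean ≈ 2.687

Total count ∑xᵢ = 36 over n = 12 pages.
Gamma is conjugate to the Poisson likelihood: posterior is Gamma(shape = 8.6+36 = 44.6, rate = 4.6+12 = 16.6).
Posterior mean = shape/rate = 44.6/16.6 = 2.687.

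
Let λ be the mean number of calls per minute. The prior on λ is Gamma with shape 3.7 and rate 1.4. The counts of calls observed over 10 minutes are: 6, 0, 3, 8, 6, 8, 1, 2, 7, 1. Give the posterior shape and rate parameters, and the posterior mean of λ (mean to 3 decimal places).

The Poisson likelihood adds the total count to the shape and the number of exposure periods to the rate. Here ∑xᵢ = 42 and n = 10, so shape 3.7→45.7 and rate 1.4→11.4.
Posterior mean = shape/rate = 45.7/11.4 = 4.009.

Posterior: Gamma(shape=45.7, rate=11.4); mean ≈ 4.009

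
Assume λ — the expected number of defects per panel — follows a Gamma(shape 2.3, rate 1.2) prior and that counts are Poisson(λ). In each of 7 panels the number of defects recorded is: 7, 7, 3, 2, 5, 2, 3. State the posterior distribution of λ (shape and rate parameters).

The Poisson likelihood adds the total count to the shape and the number of exposure periods to the rate. Here ∑xᵢ = 29 and n = 7, so shape 2.3→31.3 and rate 1.2→8.2.

Posterior: Gamma(shape=31.3, rate=8.2)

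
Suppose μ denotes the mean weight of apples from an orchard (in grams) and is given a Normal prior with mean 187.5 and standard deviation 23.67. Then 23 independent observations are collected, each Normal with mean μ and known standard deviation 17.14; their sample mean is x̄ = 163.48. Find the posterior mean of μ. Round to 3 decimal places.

With known σ, the Normal prior is conjugate. Weight on the data is w = (n/σ²)/(n/σ² + 1/τ₀²) = 0.0782900/(0.0782900+0.00178486) = 0.97771.
Posterior mean = w·x̄ + (1−w)·μ₀ = 0.97771·163.48 + 0.022290·187.5 = 164.015.

Posterior mean ≈ 164.015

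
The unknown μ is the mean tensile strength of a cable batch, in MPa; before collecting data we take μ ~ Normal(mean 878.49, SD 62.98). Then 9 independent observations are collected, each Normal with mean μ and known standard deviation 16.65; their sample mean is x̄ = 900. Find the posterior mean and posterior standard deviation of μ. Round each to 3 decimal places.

Posterior mean ≈ 899.834; posterior SD ≈ 5.529

With known σ, the Normal prior is conjugate. Weight on the data is w = (n/σ²)/(n/σ² + 1/τ₀²) = 0.0324649/(0.0324649+0.00025211) = 0.99229.
Posterior mean = w·x̄ + (1−w)·μ₀ = 0.99229·900 + 0.0077059·878.49 = 899.834. Posterior variance = 1/(0.0324649+0.00025211) = 30.5651, so SD = 5.529.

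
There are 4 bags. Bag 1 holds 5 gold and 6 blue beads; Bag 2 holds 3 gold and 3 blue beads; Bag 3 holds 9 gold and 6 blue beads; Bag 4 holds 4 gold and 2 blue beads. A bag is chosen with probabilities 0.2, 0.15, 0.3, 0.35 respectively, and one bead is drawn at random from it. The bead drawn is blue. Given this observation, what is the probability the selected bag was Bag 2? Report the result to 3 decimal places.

Posterior probability ≈ 0.178

Tabulate prior·likelihood by source: [1] prior 0.2, lik 0.5455, product 0.1091; [2] prior 0.15, lik 0.5, product 0.07500; [3] prior 0.3, lik 0.4, product 0.1200; [4] prior 0.35, lik 0.3333, product 0.1167.
Normalizing constant = 0.42076; the posterior for Bag 2 is its product over the sum, 0.07500/0.42076 = 0.178.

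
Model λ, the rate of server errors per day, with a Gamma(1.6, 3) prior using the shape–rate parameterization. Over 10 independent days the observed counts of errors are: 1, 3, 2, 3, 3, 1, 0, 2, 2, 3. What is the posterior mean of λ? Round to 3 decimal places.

The Poisson likelihood adds the total count to the shape and the number of exposure periods to the rate. Here ∑xᵢ = 20 and n = 10, so shape 1.6→21.6 and rate 3→13.
Posterior mean = shape/rate = 21.6/13 = 1.662.

Posterior mean ≈ 1.662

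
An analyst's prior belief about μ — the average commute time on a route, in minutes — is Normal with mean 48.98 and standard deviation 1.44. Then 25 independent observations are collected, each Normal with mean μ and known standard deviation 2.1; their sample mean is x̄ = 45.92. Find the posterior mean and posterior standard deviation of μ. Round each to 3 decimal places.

Posterior mean ≈ 46.160; posterior SD ≈ 0.403

Prior precision 1/τ₀² = 1/1.44² = 0.482253; data precision n/σ² = 25/2.1² = 5.66893.
Posterior precision = 0.482253 + 5.66893 = 6.15119, giving posterior SD = 1/√6.15119 = 0.403.
Posterior mean = (0.482253·48.98 + 5.66893·45.92) / 6.15119 = 46.160.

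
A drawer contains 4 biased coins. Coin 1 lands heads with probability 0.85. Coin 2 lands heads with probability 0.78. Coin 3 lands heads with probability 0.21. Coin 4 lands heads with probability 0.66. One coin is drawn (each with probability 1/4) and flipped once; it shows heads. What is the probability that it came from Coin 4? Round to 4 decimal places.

Tabulate prior·likelihood by source: [1] prior 0.25, lik 0.85, product 0.2125; [2] prior 0.25, lik 0.78, product 0.1950; [3] prior 0.25, lik 0.21, product 0.05250; [4] prior 0.25, lik 0.66, product 0.1650.
Normalizing constant = 0.62500; the posterior for Coin 4 is its product over the sum, 0.1650/0.62500 = 0.2640.

Posterior probability ≈ 0.2640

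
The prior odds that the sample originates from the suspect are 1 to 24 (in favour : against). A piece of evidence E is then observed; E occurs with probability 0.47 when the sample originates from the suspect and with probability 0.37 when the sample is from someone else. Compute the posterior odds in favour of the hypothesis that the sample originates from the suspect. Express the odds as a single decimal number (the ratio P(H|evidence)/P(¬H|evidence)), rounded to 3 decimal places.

Prior odds = 1/24 = 0.041667. In log-odds, ln(0.041667) = -3.1781.
Add log likelihood ratio: ln(1.2703) = 0.23923.
Posterior log-odds = -2.9388, so posterior odds = exp(-2.9388) = 0.052928.

Posterior odds ≈ 0.053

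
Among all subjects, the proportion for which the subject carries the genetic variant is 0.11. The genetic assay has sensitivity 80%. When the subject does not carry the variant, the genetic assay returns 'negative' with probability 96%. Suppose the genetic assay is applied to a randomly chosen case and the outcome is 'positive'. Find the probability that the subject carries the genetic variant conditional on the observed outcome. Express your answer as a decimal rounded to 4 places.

P(H | E) ≈ 0.7120

Let H be the event that the subject carries the genetic variant. P(H) = 0.11, so P(¬H) = 0.89. With E the 'positive' result, P(E|H) = 0.8 and P(E|¬H) = 0.04.
P(E) = 0.8·0.11 + 0.04·0.89 = 0.088000 + 0.035600 = 0.12360.
By Bayes' theorem, P(H|E) = 0.088000 / 0.12360 = 0.7120.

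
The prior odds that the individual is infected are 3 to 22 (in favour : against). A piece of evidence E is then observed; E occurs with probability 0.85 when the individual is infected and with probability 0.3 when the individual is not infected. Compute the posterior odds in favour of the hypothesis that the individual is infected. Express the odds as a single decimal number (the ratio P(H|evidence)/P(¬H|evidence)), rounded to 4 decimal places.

Prior odds = 3/22 = 0.13636.
Likelihood ratio for E = 0.85/0.3 = 2.8333.
Posterior odds = prior odds × LR = 0.38636.

Posterior odds ≈ 0.3864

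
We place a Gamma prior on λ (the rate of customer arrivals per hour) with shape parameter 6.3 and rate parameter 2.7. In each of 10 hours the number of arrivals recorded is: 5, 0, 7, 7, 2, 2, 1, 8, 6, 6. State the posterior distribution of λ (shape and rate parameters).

Posterior: Gamma(shape=50.3, rate=12.7)

Total count ∑xᵢ = 44 over n = 10 hours.
Gamma is conjugate to the Poisson likelihood: posterior is Gamma(shape = 6.3+44 = 50.3, rate = 2.7+10 = 12.7).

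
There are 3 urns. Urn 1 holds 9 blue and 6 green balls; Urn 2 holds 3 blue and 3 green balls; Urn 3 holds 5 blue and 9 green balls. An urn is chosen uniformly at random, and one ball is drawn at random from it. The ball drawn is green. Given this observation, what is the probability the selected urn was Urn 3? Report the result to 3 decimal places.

Posterior probability ≈ 0.417

P(green|Urn 1) = 0.4; P(green|Urn 2) = 0.5; P(green|Urn 3) = 0.6429.
Prior × likelihood for each source: 0.333333·0.4=0.1333, 0.333333·0.5=0.1667, 0.333333·0.6429=0.2143. Summing gives P(green) = 0.51429.
P(Urn 3 | green) = 0.2143 / 0.51429 = 0.417.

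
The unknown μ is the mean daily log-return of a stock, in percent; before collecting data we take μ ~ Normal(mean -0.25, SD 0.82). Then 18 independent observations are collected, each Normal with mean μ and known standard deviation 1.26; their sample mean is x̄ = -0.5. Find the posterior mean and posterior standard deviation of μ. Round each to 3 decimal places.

Posterior mean ≈ -0.471; posterior SD ≈ 0.279

Prior precision 1/τ₀² = 1/0.82² = 1.48721; data precision n/σ² = 18/1.26² = 11.3379.
Posterior precision = 1.48721 + 11.3379 = 12.8251, giving posterior SD = 1/√12.8251 = 0.279.
Posterior mean = (1.48721·-0.25 + 11.3379·-0.5) / 12.8251 = -0.471.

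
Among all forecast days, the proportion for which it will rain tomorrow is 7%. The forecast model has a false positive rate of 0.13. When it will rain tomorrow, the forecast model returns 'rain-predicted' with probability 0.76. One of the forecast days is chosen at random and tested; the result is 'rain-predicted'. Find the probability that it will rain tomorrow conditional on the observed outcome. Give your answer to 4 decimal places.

Write H for 'it will rain tomorrow'. Prior odds H:¬H = 0.07/0.93 = 0.075269. For the 'rain-predicted' outcome, the likelihood ratio is 0.76/0.13 = 5.8462.
Posterior odds = 0.075269 × 5.8462 = 0.44003, so P(H|E) = 0.44003/(1+0.44003) = 0.3056.

P(H | E) ≈ 0.3056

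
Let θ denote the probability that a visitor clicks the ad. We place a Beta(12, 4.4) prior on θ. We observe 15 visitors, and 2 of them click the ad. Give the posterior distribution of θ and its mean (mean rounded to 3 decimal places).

Posterior: Beta(14, 17.4); mean ≈ 0.446

Observing 2 successes and 13 failures updates Beta(12, 4.4) by adding the success and failure counts to the two shape parameters: α = 12+2 = 14, β = 4.4+13 = 17.4.
E[θ | data] = 14/(14+17.4) = 0.446.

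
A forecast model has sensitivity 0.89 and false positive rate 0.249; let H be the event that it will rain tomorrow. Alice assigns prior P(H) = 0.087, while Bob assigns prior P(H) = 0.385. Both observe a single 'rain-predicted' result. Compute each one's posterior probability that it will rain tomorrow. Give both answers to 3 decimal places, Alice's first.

Alice: 0.254; Bob: 0.691

P('+'|H) = 0.89, P('+'|¬H) = 0.249.
Alice: numerator 0.89·0.087 = 0.077430; evidence = 0.077430+0.249·0.913 = 0.30477; posterior = 0.254.
Bob: numerator 0.89·0.385 = 0.34265; evidence = 0.34265+0.249·0.615 = 0.49579; posterior = 0.691.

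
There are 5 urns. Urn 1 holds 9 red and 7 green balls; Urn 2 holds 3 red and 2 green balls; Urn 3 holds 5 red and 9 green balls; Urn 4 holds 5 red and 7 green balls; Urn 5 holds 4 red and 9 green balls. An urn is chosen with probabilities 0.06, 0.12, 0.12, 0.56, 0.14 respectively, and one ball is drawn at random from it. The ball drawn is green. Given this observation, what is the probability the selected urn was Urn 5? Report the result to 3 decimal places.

Posterior probability ≈ 0.169

Tabulate prior·likelihood by source: [1] prior 0.06, lik 0.4375, product 0.02625; [2] prior 0.12, lik 0.4, product 0.04800; [3] prior 0.12, lik 0.6429, product 0.07714; [4] prior 0.56, lik 0.5833, product 0.3267; [5] prior 0.14, lik 0.6923, product 0.09692.
Normalizing constant = 0.57498; the posterior for Urn 5 is its product over the sum, 0.09692/0.57498 = 0.169.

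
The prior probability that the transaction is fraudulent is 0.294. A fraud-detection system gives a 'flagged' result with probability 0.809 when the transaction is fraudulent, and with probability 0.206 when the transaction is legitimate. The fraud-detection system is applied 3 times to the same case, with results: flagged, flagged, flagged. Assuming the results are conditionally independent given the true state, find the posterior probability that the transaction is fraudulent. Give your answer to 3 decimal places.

Posterior P(H) ≈ 0.962

With H the event that the transaction is fraudulent, the joint likelihood of the observed sequence is P(data|H) = 0.809·0.809·0.809 = 0.52948 and P(data|¬H) = 0.206·0.206·0.206 = 0.0087418.
Bayes: P(H|data) = 0.294·0.52948 / (0.294·0.52948 + 0.706·0.0087418) = 0.15567/0.16184 = 0.9619.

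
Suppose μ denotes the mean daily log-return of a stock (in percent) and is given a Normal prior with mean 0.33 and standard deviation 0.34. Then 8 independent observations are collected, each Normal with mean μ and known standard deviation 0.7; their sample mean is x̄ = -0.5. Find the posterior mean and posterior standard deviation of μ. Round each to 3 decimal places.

Posterior mean ≈ -0.213; posterior SD ≈ 0.200

Prior precision 1/τ₀² = 1/0.34² = 8.65052; data precision n/σ² = 8/0.7² = 16.3265.
Posterior precision = 8.65052 + 16.3265 = 24.9770, giving posterior SD = 1/√24.9770 = 0.200.
Posterior mean = (8.65052·0.33 + 16.3265·-0.5) / 24.9770 = -0.213.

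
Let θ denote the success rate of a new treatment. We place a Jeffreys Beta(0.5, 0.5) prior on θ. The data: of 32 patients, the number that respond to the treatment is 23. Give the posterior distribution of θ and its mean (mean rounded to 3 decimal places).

Posterior: Beta(23.5, 9.5); mean ≈ 0.712

The binomial likelihood is conjugate to the Beta prior: with 23 successes and 9 failures, the posterior is Beta(0.5+23, 0.5+9) = Beta(23.5, 9.5).
E[θ | data] = 23.5/(23.5+9.5) = 0.712.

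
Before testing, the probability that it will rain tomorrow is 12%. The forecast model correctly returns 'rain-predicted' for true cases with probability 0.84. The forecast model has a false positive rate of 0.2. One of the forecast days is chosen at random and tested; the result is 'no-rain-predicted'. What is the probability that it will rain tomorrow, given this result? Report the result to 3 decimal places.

P(H | E) ≈ 0.027

Write H for 'it will rain tomorrow'. Prior odds H:¬H = 0.12/0.88 = 0.13636. For the 'no-rain-predicted' outcome, the likelihood ratio is 0.16/0.8 = 0.20000.
Posterior odds = 0.13636 × 0.20000 = 0.027273, so P(H|E) = 0.027273/(1+0.027273) = 0.027.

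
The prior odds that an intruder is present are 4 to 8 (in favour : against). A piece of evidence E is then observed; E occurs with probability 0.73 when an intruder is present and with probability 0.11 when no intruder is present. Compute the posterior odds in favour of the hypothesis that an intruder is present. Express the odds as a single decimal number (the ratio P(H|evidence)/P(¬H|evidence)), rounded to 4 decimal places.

Prior odds = 4/8 = 0.50000. In log-odds, ln(0.50000) = -0.69315.
Add log likelihood ratio: ln(6.6364) = 1.8926.
Posterior log-odds = 1.1994, so posterior odds = exp(1.1994) = 3.3182.

Posterior odds ≈ 3.3182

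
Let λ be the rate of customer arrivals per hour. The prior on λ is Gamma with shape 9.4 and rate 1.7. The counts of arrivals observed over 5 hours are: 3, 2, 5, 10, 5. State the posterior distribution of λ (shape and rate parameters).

Total count ∑xᵢ = 25 over n = 5 hours.
Gamma is conjugate to the Poisson likelihood: posterior is Gamma(shape = 9.4+25 = 34.4, rate = 1.7+5 = 6.7).

Posterior: Gamma(shape=34.4, rate=6.7)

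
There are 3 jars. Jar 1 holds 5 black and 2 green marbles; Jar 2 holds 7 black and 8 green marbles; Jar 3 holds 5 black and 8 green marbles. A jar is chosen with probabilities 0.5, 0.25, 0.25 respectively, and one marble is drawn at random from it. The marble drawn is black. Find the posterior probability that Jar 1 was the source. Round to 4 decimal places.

P(black|Jar 1) = 0.7143; P(black|Jar 2) = 0.4667; P(black|Jar 3) = 0.3846.
Prior × likelihood for each source: 0.5·0.7143=0.3571, 0.25·0.4667=0.1167, 0.25·0.3846=0.09615. Summing gives P(black) = 0.56996.
P(Jar 1 | black) = 0.3571 / 0.56996 = 0.6266.

Posterior probability ≈ 0.6266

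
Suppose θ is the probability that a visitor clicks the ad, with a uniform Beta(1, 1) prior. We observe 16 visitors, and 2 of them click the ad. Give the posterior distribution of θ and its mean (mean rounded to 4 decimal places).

Posterior: Beta(3, 15); mean ≈ 0.1667

The binomial likelihood is conjugate to the Beta prior: with 2 successes and 14 failures, the posterior is Beta(1+2, 1+14) = Beta(3, 15).
E[θ | data] = 3/(3+15) = 0.1667.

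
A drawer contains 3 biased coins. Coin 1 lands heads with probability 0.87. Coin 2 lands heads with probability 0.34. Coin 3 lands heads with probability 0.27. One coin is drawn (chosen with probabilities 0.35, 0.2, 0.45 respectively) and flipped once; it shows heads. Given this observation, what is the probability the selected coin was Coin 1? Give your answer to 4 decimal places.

Tabulate prior·likelihood by source: [1] prior 0.35, lik 0.87, product 0.3045; [2] prior 0.2, lik 0.34, product 0.06800; [3] prior 0.45, lik 0.27, product 0.1215.
Normalizing constant = 0.49400; the posterior for Coin 1 is its product over the sum, 0.3045/0.49400 = 0.6164.

Posterior probability ≈ 0.6164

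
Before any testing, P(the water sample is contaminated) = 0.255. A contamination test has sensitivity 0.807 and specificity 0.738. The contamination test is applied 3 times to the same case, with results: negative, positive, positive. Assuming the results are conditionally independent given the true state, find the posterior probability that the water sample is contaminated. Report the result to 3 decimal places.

Let H be the event that the water sample is contaminated; start with P(H) = 0.255. P('positive'|H) = 0.807, P('positive'|¬H) = 0.262.
Update on result 1 ('negative'): P(H) ← 0.193·0.2550 / (0.193·0.2550 + 0.738·0.7450) = 0.049215/0.59903 = 0.0822.
Update on result 2 ('positive'): P(H) ← 0.807·0.0822 / (0.807·0.0822 + 0.262·0.9178) = 0.066302/0.30678 = 0.2161.
Update on result 3 ('positive'): P(H) ← 0.807·0.2161 / (0.807·0.2161 + 0.262·0.7839) = 0.17441/0.37979 = 0.4592.

Posterior P(H) ≈ 0.459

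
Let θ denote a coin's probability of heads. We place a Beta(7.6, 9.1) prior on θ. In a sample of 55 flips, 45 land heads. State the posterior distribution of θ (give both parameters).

Posterior: Beta(52.6, 19.1)

The binomial likelihood is conjugate to the Beta prior: with 45 successes and 10 failures, the posterior is Beta(7.6+45, 9.1+10) = Beta(52.6, 19.1).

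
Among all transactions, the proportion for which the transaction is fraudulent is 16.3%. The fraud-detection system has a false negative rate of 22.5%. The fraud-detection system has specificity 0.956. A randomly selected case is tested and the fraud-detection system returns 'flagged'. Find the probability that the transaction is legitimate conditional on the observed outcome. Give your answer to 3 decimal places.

P(¬H | E) ≈ 0.226

Write H for 'the transaction is fraudulent'. Prior odds H:¬H = 0.163/0.837 = 0.19474. For the 'flagged' outcome, the likelihood ratio is 0.775/0.044 = 17.614.
Posterior odds = 0.19474 × 17.614 = 3.4301, so P(H|E) = 3.4301/(1+3.4301) = 0.774. Then P(¬H|E) = 1 − 0.774 = 0.226.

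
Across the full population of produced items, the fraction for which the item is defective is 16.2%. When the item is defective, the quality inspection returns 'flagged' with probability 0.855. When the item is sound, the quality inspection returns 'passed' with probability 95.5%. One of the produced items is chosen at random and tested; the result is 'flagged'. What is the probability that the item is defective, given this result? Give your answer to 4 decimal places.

P(H | E) ≈ 0.7860

Let H be the event that the item is defective. P(H) = 0.162, so P(¬H) = 0.838. With E the 'flagged' result, P(E|H) = 0.855 and P(E|¬H) = 0.045.
P(E) = 0.855·0.162 + 0.045·0.838 = 0.13851 + 0.037710 = 0.17622.
By Bayes' theorem, P(H|E) = 0.13851 / 0.17622 = 0.7860.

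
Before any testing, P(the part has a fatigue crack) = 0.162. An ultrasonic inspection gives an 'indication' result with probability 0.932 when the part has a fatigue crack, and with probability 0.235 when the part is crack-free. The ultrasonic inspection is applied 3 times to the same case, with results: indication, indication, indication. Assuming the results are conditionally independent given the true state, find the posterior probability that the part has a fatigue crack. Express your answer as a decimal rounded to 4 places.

Posterior P(H) ≈ 0.9234

With H the event that the part has a fatigue crack, the joint likelihood of the observed sequence is P(data|H) = 0.932·0.932·0.932 = 0.80956 and P(data|¬H) = 0.235·0.235·0.235 = 0.012978.
Bayes: P(H|data) = 0.162·0.80956 / (0.162·0.80956 + 0.838·0.012978) = 0.13115/0.14202 = 0.9234.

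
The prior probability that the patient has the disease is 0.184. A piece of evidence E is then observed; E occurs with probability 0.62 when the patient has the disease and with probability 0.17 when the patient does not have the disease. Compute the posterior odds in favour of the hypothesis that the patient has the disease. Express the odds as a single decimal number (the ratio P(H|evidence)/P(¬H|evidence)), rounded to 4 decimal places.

Posterior odds ≈ 0.8224

Prior odds = 0.184/(1−0.184) = 0.22549.
Likelihood ratio for E = 0.62/0.17 = 3.6471.
Posterior odds = prior odds × LR = 0.82238.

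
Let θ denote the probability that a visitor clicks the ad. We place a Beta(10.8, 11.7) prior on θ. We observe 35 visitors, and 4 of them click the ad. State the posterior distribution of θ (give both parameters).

Posterior: Beta(14.8, 42.7)

Observing 4 successes and 31 failures updates Beta(10.8, 11.7) by adding the success and failure counts to the two shape parameters: α = 10.8+4 = 14.8, β = 11.7+31 = 42.7.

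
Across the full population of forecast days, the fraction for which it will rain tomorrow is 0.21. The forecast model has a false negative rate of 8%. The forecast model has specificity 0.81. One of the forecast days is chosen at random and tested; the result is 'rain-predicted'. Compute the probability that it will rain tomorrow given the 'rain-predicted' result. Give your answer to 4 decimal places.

P(H | E) ≈ 0.5628

Write H for 'it will rain tomorrow'. Prior odds H:¬H = 0.21/0.79 = 0.26582. For the 'rain-predicted' outcome, the likelihood ratio is 0.92/0.19 = 4.8421.
Posterior odds = 0.26582 × 4.8421 = 1.2871, so P(H|E) = 1.2871/(1+1.2871) = 0.5628.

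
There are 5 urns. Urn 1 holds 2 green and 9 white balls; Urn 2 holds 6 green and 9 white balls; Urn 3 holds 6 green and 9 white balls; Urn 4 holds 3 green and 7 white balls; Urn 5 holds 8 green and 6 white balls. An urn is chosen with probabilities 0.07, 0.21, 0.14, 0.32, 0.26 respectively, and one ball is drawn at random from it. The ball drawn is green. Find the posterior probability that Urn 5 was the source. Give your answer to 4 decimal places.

Posterior probability ≈ 0.3740

P(green|Urn 1) = 0.1818; P(green|Urn 2) = 0.4; P(green|Urn 3) = 0.4; P(green|Urn 4) = 0.3; P(green|Urn 5) = 0.5714.
Prior × likelihood for each source: 0.07·0.1818=0.01273, 0.21·0.4=0.08400, 0.14·0.4=0.05600, 0.32·0.3=0.09600, 0.26·0.5714=0.1486. Summing gives P(green) = 0.39730.
P(Urn 5 | green) = 0.1486 / 0.39730 = 0.3740.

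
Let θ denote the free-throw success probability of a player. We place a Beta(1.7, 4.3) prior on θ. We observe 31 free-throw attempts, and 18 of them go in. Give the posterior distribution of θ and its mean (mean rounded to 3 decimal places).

The binomial likelihood is conjugate to the Beta prior: with 18 successes and 13 failures, the posterior is Beta(1.7+18, 4.3+13) = Beta(19.7, 17.3).
E[θ | data] = 19.7/(19.7+17.3) = 0.532.

Posterior: Beta(19.7, 17.3); mean ≈ 0.532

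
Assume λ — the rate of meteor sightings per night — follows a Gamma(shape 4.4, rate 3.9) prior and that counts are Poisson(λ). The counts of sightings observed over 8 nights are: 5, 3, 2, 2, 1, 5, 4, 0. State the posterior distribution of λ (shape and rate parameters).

Posterior: Gamma(shape=26.4, rate=11.9)

Total count ∑xᵢ = 22 over n = 8 nights.
Gamma is conjugate to the Poisson likelihood: posterior is Gamma(shape = 4.4+22 = 26.4, rate = 3.9+8 = 11.9).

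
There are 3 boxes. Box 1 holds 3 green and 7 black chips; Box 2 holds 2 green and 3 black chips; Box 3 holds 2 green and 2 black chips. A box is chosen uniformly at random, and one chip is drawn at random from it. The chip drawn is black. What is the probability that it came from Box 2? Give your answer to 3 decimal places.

Tabulate prior·likelihood by source: [1] prior 0.333333, lik 0.7, product 0.2333; [2] prior 0.333333, lik 0.6, product 0.2000; [3] prior 0.333333, lik 0.5, product 0.1667.
Normalizing constant = 0.60000; the posterior for Box 2 is its product over the sum, 0.2000/0.60000 = 0.333.

Posterior probability ≈ 0.333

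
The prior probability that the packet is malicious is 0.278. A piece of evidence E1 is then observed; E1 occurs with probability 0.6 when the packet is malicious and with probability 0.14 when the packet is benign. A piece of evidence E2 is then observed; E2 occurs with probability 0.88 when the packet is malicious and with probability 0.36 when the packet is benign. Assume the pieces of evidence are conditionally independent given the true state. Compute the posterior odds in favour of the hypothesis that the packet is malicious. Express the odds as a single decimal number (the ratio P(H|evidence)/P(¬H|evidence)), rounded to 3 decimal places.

Prior odds = 0.278/(1−0.278) = 0.38504. In log-odds, ln(0.38504) = -0.95440.
Add log likelihood ratios: ln(4.2857) + ln(2.4444) = 2.3491.
Posterior log-odds = 1.3947, so posterior odds = exp(1.3947) = 4.0338.

Posterior odds ≈ 4.034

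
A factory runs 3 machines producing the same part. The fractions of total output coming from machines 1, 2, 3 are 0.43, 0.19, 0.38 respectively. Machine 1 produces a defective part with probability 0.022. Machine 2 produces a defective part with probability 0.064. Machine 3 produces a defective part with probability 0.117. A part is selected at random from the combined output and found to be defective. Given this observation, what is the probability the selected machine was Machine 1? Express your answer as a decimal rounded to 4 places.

P(defective|M1) = 0.022; P(defective|M2) = 0.064; P(defective|M3) = 0.117.
Prior × likelihood for each source: 0.43·0.022=0.009460, 0.19·0.064=0.01216, 0.38·0.117=0.04446. Summing gives P(defective) = 0.066080.
P(Machine 1 | defective) = 0.009460 / 0.066080 = 0.1432.

Posterior probability ≈ 0.1432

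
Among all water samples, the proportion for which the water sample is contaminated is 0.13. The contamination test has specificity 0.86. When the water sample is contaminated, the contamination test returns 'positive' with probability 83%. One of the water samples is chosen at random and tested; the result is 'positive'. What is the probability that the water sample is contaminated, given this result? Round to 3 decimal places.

Let H be the event that the water sample is contaminated. P(H) = 0.13, so P(¬H) = 0.87. With E the 'positive' result, P(E|H) = 0.83 and P(E|¬H) = 0.14.
P(E) = 0.83·0.13 + 0.14·0.87 = 0.10790 + 0.12180 = 0.22970.
By Bayes' theorem, P(H|E) = 0.10790 / 0.22970 = 0.470.

P(H | E) ≈ 0.470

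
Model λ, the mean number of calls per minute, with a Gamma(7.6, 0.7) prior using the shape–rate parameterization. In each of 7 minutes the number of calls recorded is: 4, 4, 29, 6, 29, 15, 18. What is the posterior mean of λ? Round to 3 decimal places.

Posterior mean ≈ 14.623

The Poisson likelihood adds the total count to the shape and the number of exposure periods to the rate. Here ∑xᵢ = 105 and n = 7, so shape 7.6→112.6 and rate 0.7→7.7.
Posterior mean = shape/rate = 112.6/7.7 = 14.623.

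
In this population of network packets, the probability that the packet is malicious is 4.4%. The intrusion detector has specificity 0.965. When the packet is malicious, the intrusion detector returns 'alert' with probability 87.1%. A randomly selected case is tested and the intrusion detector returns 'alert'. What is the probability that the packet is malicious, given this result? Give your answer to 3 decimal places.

Let H be the event that the packet is malicious. P(H) = 0.044, so P(¬H) = 0.956. With E the 'alert' result, P(E|H) = 0.871 and P(E|¬H) = 0.035.
P(E) = 0.871·0.044 + 0.035·0.956 = 0.038324 + 0.033460 = 0.071784.
By Bayes' theorem, P(H|E) = 0.038324 / 0.071784 = 0.534.

P(H | E) ≈ 0.534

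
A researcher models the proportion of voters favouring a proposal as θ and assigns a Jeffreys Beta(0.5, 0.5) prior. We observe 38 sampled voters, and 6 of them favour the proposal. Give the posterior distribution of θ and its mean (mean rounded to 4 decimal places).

Posterior: Beta(6.5, 32.5); mean ≈ 0.1667

Observing 6 successes and 32 failures updates Beta(0.5, 0.5) by adding the success and failure counts to the two shape parameters: α = 0.5+6 = 6.5, β = 0.5+32 = 32.5.
Posterior mean = α/(α+β) = 6.5/39 = 0.1667.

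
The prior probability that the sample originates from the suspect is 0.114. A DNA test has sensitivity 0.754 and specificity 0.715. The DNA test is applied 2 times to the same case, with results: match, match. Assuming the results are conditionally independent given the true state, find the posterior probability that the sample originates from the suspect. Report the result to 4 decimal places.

Let H be the event that the sample originates from the suspect; start with P(H) = 0.114. P('match'|H) = 0.754, P('match'|¬H) = 0.285.
Update on result 1 ('match'): P(H) ← 0.754·0.1140 / (0.754·0.1140 + 0.285·0.8860) = 0.085956/0.33847 = 0.2540.
Update on result 2 ('match'): P(H) ← 0.754·0.2540 / (0.754·0.2540 + 0.285·0.7460) = 0.19148/0.40411 = 0.4738.

Posterior P(H) ≈ 0.4738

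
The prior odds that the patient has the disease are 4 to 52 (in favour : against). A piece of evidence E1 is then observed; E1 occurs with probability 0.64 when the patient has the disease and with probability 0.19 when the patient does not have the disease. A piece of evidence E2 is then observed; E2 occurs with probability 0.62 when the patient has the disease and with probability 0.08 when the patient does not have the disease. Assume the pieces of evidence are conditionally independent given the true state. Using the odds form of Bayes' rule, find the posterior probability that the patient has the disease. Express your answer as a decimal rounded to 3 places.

Posterior probability ≈ 0.668

Prior odds = 4/52 = 0.076923. In log-odds, ln(0.076923) = -2.5649.
Add log likelihood ratios: ln(3.3684) + ln(7.7500) = 3.2621.
Posterior log-odds = 0.69719, so posterior odds = exp(0.69719) = 2.0081. Converting, P(H|E) = 2.0081/3.0081 = 0.668.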